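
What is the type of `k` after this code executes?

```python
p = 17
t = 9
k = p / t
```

int / int always returns float in Python 3 (17 / 9 = 1.88889)

float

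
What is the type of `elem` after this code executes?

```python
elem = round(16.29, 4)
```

round() with ndigits arg returns float

float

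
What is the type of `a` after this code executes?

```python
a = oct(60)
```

oct() returns str representation

str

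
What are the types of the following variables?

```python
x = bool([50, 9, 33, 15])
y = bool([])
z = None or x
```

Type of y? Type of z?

bool() returns bool; None or <bool> returns the bool

bool, bool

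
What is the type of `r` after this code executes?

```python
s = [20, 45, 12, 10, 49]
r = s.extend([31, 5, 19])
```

list.extend() returns None

NoneType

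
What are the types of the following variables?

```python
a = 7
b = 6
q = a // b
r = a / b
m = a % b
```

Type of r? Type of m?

int / int returns float; int % int returns int

float, int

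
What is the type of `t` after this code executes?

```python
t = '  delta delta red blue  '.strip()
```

str.strip() returns str

str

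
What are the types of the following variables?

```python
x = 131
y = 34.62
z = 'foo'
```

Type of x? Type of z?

x is int; z is str

int, str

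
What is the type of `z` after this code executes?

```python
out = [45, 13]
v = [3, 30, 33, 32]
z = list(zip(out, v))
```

list(zip(...)) returns a list of tuples

list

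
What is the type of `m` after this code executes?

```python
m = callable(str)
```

callable() returns bool

bool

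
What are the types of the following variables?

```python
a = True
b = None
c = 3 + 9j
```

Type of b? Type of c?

b is NoneType; c is complex

NoneType, complex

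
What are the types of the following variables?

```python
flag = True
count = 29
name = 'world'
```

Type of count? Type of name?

count is int; name is str

int, str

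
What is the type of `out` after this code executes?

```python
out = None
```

None has type NoneType

NoneType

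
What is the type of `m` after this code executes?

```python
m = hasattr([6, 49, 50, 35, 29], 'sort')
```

hasattr() returns bool

bool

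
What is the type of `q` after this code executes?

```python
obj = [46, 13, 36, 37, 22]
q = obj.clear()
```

list.clear() returns None

NoneType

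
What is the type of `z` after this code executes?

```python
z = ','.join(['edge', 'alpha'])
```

str.join() returns str

str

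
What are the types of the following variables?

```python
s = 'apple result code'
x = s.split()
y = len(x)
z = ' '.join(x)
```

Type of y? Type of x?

len() returns int; str.split() returns list

int, list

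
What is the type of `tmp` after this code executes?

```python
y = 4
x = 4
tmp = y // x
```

int // int returns int (4 // 4 = 1)

int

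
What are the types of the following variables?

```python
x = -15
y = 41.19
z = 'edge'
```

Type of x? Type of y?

x is int; y is float

int, float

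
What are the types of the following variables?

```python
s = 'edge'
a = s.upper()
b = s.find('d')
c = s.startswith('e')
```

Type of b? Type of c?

str.find() returns int; str.startswith() returns bool

int, bool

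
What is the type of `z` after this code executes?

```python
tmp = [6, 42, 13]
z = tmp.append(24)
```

list.append() returns None (mutates in place)

NoneType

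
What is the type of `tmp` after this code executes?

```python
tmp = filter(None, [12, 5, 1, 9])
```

filter() returns a filter iterator object

filter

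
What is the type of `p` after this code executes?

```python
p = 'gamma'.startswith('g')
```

str.startswith() returns bool

bool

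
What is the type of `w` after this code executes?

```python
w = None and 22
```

'and' returns first falsy value (None)

NoneType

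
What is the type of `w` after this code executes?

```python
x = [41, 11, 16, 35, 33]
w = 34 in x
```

'in' operator returns bool

bool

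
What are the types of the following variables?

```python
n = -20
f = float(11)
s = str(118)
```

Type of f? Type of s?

f is float; s is str

float, str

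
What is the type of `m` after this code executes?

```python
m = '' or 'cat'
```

'or' returns first truthy value ('cat', which is str)

str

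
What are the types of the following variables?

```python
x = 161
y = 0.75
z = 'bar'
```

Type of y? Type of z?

y is float; z is str

float, str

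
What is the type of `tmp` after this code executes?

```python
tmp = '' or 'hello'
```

'or' returns first truthy value ('hello', which is str)

str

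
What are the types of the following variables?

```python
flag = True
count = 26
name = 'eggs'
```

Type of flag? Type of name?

flag is bool; name is str

bool, str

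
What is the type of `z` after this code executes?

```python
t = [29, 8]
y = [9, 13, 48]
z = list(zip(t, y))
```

list(zip(...)) returns a list of tuples

list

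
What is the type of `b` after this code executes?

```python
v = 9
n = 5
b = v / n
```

int / int always returns float in Python 3 (9 / 5 = 1.8)

float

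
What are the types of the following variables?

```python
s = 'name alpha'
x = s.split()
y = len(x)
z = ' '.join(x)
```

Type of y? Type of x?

len() returns int; str.split() returns list

int, list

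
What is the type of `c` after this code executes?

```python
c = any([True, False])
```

any() returns bool

bool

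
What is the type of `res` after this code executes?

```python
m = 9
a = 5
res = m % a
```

int % int returns int (9 % 5 = 4)

int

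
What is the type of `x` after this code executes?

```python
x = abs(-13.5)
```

abs() of float returns float

float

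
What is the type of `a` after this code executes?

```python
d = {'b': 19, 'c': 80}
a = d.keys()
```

.keys() returns a dict_keys view object

dict_keys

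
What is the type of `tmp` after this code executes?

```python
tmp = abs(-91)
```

abs() of int returns int

int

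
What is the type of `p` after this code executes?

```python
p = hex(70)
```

hex() returns str representation

str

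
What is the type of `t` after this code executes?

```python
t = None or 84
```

'or' with None returns the other value (84, int)

int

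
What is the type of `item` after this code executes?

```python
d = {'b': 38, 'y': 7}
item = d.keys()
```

.keys() returns a dict_keys view object

dict_keys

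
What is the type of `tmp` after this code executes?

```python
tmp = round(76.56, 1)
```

round() with ndigits arg returns float

float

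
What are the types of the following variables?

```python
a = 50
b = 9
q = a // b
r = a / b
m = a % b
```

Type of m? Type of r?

int % int returns int; int / int returns float

int, float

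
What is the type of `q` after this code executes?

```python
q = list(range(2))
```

list(range(...)) returns list

list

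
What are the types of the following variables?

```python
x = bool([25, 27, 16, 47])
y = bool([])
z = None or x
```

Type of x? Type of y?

bool() returns bool; bool() returns bool

bool, bool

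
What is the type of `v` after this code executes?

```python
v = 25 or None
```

'or' returns first truthy value (25, int)

int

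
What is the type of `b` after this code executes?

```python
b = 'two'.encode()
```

str.encode() returns bytes

bytes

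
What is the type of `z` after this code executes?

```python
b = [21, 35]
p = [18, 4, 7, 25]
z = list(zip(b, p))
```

list(zip(...)) returns a list of tuples

list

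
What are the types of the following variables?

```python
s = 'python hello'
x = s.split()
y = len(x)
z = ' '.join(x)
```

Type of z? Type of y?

str.join() returns str; len() returns int

str, int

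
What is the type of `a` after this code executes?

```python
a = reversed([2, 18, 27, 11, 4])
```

reversed() on a list returns a list_reverseiterator

list_reverseiterator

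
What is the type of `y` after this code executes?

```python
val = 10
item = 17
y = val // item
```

int // int returns int (10 // 17 = 0)

int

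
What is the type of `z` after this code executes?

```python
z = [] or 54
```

'or' returns first truthy value (54, which is int)

int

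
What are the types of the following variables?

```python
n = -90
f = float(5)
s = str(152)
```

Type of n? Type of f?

n is int; f is float

int, float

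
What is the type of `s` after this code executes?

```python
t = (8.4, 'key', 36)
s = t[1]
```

Index 1 of tuple is 'key' which is str

str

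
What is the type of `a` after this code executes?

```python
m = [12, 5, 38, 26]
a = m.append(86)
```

list.append() returns None (mutates in place)

NoneType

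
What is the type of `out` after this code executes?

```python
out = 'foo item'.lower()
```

str.lower() returns str

str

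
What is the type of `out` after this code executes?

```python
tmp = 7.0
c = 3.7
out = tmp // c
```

float // float returns float (floor division preserves float type)

float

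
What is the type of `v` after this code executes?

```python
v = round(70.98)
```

round() with no ndigits arg returns int

int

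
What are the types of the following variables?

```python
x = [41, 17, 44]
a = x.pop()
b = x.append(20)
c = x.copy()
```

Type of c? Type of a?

list.copy() returns list; list.pop() returns the element (int)

list, int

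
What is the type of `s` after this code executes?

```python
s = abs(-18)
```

abs() of int returns int

int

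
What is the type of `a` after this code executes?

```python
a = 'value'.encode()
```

str.encode() returns bytes

bytes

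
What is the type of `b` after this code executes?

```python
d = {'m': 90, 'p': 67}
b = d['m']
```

Accessing dict[str, int] with key 'm' returns int value 90

int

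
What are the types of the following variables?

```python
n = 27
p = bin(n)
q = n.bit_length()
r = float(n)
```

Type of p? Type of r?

bin() returns str; float() returns float

str, float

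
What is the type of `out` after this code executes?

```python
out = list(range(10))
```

list(range(...)) returns list

list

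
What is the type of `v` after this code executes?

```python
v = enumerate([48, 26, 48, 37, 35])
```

enumerate() returns an enumerate iterator object

enumerate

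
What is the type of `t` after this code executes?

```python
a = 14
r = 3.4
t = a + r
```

int + float returns float (14 + 3.4 = 17.4)

float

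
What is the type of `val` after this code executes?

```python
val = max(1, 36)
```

max() of ints returns int

int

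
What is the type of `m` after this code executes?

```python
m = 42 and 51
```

'and' returns the last value when all truthy (51, which is int)

int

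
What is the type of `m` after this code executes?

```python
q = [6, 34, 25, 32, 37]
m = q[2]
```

Indexing a list of ints returns int (q[2] = 25)

int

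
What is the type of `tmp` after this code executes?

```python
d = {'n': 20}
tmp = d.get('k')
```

dict.get() returns None when key 'k' is not found and no default given

NoneType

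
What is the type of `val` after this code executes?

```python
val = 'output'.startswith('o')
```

str.startswith() returns bool

bool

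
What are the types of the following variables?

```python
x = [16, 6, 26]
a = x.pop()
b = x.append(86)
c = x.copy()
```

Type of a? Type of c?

list.pop() returns the element (int); list.copy() returns list

int, list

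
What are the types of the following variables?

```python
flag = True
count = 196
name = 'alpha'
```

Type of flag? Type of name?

flag is bool; name is str

bool, str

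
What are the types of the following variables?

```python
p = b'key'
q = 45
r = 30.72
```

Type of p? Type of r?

p is bytes; r is float

bytes, float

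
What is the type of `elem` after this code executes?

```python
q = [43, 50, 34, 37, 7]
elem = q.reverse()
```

list.reverse() returns None

NoneType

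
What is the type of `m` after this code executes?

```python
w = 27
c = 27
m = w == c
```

Equality comparison returns bool

bool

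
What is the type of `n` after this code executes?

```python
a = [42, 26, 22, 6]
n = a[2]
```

Indexing a list of ints returns int (a[2] = 22)

int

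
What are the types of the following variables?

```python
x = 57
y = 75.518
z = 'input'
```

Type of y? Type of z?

y is float; z is str

float, str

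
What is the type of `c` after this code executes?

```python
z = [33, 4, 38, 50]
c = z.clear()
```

list.clear() returns None

NoneType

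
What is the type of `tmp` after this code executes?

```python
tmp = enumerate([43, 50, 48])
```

enumerate() returns an enumerate iterator object

enumerate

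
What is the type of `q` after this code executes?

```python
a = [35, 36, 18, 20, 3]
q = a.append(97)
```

list.append() returns None (mutates in place)

NoneType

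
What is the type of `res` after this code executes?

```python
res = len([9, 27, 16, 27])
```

len() always returns int

int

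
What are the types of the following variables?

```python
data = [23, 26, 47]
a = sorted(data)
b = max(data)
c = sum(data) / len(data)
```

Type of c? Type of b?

int / int returns float; max of ints returns int

float, int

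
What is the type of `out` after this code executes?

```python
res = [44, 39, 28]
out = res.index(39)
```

list.index() returns int

int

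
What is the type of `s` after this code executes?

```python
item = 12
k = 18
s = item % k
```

int % int returns int (12 % 18 = 12)

int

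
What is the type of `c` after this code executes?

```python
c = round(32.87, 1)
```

round() with ndigits arg returns float

float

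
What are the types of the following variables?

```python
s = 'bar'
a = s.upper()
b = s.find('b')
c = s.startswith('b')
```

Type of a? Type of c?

str.upper() returns str; str.startswith() returns bool

str, bool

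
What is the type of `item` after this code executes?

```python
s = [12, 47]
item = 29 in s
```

'in' operator returns bool

bool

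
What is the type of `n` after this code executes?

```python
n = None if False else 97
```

Ternary: condition is False, else branch (97) taken → int

int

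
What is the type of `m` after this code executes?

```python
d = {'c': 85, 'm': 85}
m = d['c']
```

Accessing dict[str, int] with key 'c' returns int value 85

int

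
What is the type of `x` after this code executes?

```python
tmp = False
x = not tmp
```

'not' always returns bool

bool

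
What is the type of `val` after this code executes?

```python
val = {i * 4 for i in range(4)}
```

A set comprehension {expr for x in iterable} produces a set

set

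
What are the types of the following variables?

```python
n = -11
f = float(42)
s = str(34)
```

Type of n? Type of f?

n is int; f is float

int, float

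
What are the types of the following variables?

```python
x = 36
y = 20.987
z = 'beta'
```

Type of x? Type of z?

x is int; z is str

int, str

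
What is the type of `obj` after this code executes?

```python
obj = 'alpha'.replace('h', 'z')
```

str.replace() returns str

str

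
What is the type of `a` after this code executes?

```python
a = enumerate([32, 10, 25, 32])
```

enumerate() returns an enumerate iterator object

enumerate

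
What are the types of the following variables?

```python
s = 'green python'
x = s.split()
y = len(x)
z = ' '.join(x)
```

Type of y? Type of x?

len() returns int; str.split() returns list

int, list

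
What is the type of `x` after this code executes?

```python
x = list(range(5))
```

list(range(...)) returns list

list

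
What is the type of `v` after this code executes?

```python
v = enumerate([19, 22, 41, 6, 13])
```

enumerate() returns an enumerate iterator object

enumerate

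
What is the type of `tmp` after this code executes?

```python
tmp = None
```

None has type NoneType

NoneType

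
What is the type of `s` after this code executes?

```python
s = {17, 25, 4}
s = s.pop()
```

Popping from a set of ints returns int

int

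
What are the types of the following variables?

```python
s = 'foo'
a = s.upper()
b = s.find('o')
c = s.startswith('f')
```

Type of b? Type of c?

str.find() returns int; str.startswith() returns bool

int, bool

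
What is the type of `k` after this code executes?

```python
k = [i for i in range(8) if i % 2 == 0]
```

A list comprehension [...] produces a list

list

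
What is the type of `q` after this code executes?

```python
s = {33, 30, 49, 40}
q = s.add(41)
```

set.add() returns None (mutates in place)

NoneType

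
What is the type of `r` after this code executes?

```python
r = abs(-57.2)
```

abs() of float returns float

float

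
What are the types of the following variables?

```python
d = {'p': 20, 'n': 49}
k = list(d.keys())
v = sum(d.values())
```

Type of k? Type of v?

list(...) returns list; sum of int values returns int

list, int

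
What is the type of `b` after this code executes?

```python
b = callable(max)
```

callable() returns bool

bool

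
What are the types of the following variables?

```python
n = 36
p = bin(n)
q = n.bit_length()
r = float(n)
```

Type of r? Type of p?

float() returns float; bin() returns str

float, str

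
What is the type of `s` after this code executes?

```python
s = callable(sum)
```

callable() returns bool

bool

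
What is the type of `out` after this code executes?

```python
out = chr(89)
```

chr() returns str (single character)

str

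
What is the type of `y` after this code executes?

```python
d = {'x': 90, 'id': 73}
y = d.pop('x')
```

dict.pop() returns the value (int)

int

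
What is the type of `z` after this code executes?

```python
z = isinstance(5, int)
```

isinstance() returns bool

bool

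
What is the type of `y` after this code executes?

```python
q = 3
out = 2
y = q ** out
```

int ** positive int returns int (3 ** 2 = 9)

int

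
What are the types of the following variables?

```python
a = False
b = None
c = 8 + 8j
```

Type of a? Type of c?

a is bool; c is complex

bool, complex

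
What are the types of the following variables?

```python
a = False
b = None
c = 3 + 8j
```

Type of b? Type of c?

b is NoneType; c is complex

NoneType, complex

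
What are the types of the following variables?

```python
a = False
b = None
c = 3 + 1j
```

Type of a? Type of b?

a is bool; b is NoneType

bool, NoneType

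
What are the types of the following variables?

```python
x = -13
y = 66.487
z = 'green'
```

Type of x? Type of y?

x is int; y is float

int, float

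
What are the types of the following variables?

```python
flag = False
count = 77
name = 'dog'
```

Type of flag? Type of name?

flag is bool; name is str

bool, str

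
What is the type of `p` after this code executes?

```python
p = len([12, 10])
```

len() always returns int

int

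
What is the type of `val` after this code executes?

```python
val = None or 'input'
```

'or' with None returns the other value ('input', str)

str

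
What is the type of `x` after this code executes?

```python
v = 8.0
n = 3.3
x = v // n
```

float // float returns float (floor division preserves float type)

float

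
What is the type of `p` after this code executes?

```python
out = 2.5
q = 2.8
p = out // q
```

float // float returns float (floor division preserves float type)

float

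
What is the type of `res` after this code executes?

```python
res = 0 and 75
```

'and' returns the first falsy value (0, which is int)

int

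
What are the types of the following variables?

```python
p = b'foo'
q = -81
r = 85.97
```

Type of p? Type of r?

p is bytes; r is float

bytes, float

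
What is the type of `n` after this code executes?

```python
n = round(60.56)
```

round() with no ndigits arg returns int

int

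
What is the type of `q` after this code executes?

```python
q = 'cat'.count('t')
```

str.count() returns int

int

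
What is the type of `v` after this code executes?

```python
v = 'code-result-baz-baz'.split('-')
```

str.split() returns list

list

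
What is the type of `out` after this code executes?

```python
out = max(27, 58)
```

max() of ints returns int

int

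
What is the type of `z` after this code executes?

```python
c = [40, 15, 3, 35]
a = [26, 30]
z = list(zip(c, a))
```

list(zip(...)) returns a list of tuples

list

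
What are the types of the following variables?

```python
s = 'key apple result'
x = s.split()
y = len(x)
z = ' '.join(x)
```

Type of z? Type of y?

str.join() returns str; len() returns int

str, int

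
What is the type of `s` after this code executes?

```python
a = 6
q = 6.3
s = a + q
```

int + float returns float (6 + 6.3 = 12.3)

float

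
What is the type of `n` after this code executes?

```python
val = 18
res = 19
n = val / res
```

int / int always returns float in Python 3 (18 / 19 = 0.947368)

float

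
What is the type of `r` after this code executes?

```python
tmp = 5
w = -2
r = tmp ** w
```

int ** negative int returns float

float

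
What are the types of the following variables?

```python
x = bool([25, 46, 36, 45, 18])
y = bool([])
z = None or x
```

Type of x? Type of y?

bool() returns bool; bool() returns bool

bool, bool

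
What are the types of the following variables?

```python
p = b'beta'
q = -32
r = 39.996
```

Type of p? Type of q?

p is bytes; q is int

bytes, int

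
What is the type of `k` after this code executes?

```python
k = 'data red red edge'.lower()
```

str.lower() returns str

str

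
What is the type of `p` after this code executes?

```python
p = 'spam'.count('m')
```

str.count() returns int

int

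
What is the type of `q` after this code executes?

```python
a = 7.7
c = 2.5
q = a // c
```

float // float returns float (floor division preserves float type)

float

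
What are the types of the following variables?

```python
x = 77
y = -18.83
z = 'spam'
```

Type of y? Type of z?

y is float; z is str

float, str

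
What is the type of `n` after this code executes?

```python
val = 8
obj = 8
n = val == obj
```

Equality comparison returns bool

bool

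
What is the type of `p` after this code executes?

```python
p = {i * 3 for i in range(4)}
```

A set comprehension {expr for x in iterable} produces a set

set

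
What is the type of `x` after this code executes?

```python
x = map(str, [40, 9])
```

map() returns a map iterator object

map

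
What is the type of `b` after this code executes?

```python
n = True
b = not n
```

'not' always returns bool

bool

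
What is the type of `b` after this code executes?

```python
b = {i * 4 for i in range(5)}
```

A set comprehension {expr for x in iterable} produces a set

set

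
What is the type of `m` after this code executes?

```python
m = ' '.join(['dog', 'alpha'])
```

str.join() returns str

str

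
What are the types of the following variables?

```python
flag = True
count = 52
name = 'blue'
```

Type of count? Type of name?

count is int; name is str

int, str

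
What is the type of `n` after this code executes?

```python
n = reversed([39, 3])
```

reversed() on a list returns a list_reverseiterator

list_reverseiterator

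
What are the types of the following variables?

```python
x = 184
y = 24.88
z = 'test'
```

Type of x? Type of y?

x is int; y is float

int, float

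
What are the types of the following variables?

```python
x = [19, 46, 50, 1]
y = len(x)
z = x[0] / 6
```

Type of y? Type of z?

len() returns int; int / int returns float

int, float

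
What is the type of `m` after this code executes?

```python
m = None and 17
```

'and' returns first falsy value (None)

NoneType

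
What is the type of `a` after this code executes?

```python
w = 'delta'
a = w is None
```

'is' comparison returns bool

bool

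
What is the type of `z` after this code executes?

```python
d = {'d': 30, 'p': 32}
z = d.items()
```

dict.items() returns a dict_items view

dict_items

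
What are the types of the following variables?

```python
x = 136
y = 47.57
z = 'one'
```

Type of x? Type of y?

x is int; y is float

int, float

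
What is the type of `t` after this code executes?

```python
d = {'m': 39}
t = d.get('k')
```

dict.get() returns None when key 'k' is not found and no default given

NoneType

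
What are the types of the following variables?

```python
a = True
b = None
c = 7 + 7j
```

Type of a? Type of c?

a is bool; c is complex

bool, complex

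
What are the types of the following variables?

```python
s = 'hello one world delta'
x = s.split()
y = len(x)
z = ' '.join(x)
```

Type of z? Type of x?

str.join() returns str; str.split() returns list

str, list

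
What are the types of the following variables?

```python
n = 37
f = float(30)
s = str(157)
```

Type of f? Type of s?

f is float; s is str

float, str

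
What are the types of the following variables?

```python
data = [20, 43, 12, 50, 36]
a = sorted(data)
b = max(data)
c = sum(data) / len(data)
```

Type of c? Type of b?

int / int returns float; max of ints returns int

float, int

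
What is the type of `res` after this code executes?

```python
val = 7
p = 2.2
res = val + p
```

int + float returns float (7 + 2.2 = 9.2)

float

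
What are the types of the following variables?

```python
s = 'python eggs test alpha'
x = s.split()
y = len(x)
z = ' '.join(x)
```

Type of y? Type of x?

len() returns int; str.split() returns list

int, list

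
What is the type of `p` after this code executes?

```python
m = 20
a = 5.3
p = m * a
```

int * float returns float (20 * 5.3 = 106.0)

float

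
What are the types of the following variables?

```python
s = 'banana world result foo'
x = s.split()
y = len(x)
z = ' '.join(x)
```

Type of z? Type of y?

str.join() returns str; len() returns int

str, int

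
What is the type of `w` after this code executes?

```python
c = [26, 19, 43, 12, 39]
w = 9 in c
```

'in' operator returns bool

bool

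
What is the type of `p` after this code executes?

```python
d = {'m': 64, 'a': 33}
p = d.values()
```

.values() returns a dict_values view object

dict_values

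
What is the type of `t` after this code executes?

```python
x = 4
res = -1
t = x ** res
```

int ** negative int returns float

float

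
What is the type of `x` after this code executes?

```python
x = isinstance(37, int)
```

isinstance() returns bool

bool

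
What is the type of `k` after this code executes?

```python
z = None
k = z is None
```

'is' comparison returns bool

bool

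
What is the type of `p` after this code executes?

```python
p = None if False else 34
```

Ternary: condition is False, else branch (34) taken → int

int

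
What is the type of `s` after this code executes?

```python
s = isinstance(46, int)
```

isinstance() returns bool

bool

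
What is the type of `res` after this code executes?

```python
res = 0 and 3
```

'and' returns the first falsy value (0, which is int)

int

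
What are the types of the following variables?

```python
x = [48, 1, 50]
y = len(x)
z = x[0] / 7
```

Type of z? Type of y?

int / int returns float; len() returns int

float, int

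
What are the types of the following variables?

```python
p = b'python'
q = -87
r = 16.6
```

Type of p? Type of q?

p is bytes; q is int

bytes, int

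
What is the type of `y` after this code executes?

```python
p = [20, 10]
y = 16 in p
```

'in' operator returns bool

bool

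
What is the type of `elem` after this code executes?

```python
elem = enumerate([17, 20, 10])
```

enumerate() returns an enumerate iterator object

enumerate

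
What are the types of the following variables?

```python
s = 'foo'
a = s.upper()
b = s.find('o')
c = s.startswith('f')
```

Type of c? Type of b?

str.startswith() returns bool; str.find() returns int

bool, int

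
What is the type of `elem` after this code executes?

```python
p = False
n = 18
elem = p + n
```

bool + int returns int (False is 0, so 0 + 18 = 18)

int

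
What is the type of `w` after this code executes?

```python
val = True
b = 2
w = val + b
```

bool + int returns int (True is 1, so 1 + 2 = 3)

int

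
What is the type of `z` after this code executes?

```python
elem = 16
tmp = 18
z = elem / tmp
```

int / int always returns float in Python 3 (16 / 18 = 0.888889)

float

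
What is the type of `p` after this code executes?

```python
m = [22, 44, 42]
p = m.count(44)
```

list.count() returns int

int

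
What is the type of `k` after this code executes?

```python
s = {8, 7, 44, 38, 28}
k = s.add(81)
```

set.add() returns None (mutates in place)

NoneType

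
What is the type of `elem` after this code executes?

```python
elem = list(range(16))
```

list(range(...)) returns list

list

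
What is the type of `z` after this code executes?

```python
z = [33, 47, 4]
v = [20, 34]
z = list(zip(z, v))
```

list(zip(...)) returns a list of tuples

list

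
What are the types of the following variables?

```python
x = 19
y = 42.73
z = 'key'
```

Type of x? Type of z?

x is int; z is str

int, str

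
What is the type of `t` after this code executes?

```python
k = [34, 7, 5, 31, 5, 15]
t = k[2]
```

Indexing a list of ints returns int (k[2] = 5)

int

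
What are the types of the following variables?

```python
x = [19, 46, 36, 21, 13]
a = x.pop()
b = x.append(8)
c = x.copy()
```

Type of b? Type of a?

list.append() returns None; list.pop() returns the element (int)

NoneType, int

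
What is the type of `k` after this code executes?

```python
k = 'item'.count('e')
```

str.count() returns int

int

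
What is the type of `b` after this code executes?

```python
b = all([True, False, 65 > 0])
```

all() returns bool

bool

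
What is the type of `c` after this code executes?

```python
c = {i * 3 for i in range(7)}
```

A set comprehension {expr for x in iterable} produces a set

set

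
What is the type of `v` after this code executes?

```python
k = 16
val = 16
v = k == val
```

Equality comparison returns bool

bool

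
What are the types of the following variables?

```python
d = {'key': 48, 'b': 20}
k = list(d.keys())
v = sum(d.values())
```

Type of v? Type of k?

sum of int values returns int; list(...) returns list

int, list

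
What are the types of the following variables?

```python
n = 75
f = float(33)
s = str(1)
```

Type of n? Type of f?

n is int; f is float

int, float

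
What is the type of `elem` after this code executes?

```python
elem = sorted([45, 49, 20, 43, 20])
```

sorted() always returns list

list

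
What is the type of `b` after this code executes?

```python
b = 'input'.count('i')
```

str.count() returns int

int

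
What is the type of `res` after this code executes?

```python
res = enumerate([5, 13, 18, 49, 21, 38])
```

enumerate() returns an enumerate iterator object

enumerate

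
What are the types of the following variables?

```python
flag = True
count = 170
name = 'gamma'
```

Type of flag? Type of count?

flag is bool; count is int

bool, int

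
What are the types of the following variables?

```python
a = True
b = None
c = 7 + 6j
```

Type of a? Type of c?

a is bool; c is complex

bool, complex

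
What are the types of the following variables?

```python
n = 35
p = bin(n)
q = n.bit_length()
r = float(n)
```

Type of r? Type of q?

float() returns float; int.bit_length() returns int

float, int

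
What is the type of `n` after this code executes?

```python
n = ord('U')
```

ord() returns int (Unicode code point)

int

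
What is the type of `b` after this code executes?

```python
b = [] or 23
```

'or' returns first truthy value (23, which is int)

int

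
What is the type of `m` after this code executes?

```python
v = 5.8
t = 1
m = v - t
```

float - int returns float (5.8 - 1 = 4.8)

float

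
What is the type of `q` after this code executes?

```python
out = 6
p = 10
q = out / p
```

int / int always returns float in Python 3 (6 / 10 = 0.6)

float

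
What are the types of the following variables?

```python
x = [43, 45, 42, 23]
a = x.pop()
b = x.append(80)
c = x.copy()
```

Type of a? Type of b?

list.pop() returns the element (int); list.append() returns None

int, NoneType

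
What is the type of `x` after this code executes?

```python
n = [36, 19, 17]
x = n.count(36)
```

list.count() returns int

int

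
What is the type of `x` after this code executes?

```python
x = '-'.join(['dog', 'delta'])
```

str.join() returns str

str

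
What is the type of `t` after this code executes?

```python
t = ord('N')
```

ord() returns int (Unicode code point)

int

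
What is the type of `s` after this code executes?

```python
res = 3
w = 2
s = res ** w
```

int ** positive int returns int (3 ** 2 = 9)

int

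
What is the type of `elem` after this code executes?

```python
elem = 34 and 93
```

'and' returns the last value when all truthy (93, which is int)

int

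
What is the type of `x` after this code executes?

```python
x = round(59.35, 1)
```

round() with ndigits arg returns float

float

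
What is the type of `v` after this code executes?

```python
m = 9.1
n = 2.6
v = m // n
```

float // float returns float (floor division preserves float type)

float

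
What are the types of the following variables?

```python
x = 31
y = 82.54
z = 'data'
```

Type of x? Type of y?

x is int; y is float

int, float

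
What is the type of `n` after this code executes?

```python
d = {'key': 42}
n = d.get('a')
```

dict.get() returns None when key 'a' is not found and no default given

NoneType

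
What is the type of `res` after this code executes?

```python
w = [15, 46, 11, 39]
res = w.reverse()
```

list.reverse() returns None

NoneType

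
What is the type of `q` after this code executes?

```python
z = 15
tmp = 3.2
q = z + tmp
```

int + float returns float (15 + 3.2 = 18.2)

float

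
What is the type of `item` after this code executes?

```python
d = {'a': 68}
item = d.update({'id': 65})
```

dict.update() returns None

NoneType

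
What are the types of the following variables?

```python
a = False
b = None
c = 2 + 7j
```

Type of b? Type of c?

b is NoneType; c is complex

NoneType, complex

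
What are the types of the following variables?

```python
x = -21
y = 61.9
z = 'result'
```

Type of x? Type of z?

x is int; z is str

int, str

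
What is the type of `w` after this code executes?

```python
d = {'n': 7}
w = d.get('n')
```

dict.get() returns the value (int) when key is found

int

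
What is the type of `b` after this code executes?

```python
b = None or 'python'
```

'or' with None returns the other value ('python', str)

str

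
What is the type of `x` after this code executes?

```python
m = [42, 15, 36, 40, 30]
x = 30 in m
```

'in' operator returns bool

bool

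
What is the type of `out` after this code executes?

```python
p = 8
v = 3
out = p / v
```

int / int always returns float in Python 3 (8 / 3 = 2.66667)

float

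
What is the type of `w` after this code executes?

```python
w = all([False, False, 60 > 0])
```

all() returns bool

bool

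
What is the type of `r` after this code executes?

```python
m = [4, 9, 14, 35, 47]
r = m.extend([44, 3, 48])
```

list.extend() returns None

NoneType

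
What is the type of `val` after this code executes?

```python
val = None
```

None has type NoneType

NoneType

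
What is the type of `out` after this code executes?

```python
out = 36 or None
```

'or' returns first truthy value (36, int)

int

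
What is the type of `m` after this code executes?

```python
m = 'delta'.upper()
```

str.upper() returns str

str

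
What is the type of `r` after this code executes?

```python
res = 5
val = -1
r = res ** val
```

int ** negative int returns float

float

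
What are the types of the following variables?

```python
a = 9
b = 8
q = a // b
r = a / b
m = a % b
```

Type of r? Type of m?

int / int returns float; int % int returns int

float, int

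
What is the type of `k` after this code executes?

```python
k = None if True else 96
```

Ternary: condition is True, if branch (None) taken → NoneType

NoneType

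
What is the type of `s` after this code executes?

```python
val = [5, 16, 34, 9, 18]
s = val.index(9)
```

list.index() returns int

int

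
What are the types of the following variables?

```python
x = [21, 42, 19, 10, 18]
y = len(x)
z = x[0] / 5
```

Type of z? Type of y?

int / int returns float; len() returns int

float, int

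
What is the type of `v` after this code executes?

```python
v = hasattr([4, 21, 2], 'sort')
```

hasattr() returns bool

bool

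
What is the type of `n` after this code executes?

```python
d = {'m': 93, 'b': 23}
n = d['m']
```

Accessing dict[str, int] with key 'm' returns int value 93

int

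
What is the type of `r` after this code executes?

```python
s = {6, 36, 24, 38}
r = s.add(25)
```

set.add() returns None (mutates in place)

NoneType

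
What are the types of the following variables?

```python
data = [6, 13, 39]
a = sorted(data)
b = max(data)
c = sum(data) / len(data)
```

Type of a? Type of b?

sorted() returns list; max of ints returns int

list, int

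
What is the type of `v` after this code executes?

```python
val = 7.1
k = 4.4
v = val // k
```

float // float returns float (floor division preserves float type)

float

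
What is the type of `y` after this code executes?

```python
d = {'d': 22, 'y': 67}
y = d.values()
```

.values() returns a dict_values view object

dict_values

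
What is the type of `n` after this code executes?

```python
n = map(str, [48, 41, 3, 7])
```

map() returns a map iterator object

map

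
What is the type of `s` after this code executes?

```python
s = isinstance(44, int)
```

isinstance() returns bool

bool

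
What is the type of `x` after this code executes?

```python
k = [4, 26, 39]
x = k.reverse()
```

list.reverse() returns None

NoneType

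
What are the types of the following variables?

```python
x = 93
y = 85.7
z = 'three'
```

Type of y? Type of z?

y is float; z is str

float, str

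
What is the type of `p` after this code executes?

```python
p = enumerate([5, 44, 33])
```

enumerate() returns an enumerate iterator object

enumerate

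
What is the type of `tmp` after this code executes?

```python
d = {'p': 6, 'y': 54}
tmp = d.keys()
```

.keys() returns a dict_keys view object

dict_keys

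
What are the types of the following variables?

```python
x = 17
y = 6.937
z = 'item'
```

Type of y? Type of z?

y is float; z is str

float, str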